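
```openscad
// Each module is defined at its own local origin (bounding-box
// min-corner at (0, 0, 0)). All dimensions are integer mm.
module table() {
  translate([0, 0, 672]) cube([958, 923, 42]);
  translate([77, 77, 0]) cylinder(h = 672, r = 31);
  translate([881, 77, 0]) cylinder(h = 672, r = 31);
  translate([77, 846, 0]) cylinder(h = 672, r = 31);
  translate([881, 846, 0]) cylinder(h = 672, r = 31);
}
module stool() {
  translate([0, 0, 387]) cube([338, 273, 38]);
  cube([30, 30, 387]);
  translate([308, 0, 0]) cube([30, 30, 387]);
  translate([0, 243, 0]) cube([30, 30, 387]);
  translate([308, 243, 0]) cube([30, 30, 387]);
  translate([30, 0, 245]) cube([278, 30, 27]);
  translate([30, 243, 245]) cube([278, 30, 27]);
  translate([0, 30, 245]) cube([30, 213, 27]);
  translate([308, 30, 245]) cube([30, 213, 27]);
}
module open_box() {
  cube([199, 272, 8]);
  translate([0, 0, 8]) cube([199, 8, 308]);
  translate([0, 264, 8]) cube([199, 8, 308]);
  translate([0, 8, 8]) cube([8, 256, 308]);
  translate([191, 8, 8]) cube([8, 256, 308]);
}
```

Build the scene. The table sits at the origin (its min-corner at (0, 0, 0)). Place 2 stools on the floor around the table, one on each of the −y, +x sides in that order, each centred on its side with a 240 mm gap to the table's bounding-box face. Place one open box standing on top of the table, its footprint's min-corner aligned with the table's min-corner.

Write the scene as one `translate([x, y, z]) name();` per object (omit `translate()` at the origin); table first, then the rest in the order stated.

table();
translate([310, -513, 0]) stool();
translate([1198, 325, 0]) stool();
translate([0, 0, 714]) open_box();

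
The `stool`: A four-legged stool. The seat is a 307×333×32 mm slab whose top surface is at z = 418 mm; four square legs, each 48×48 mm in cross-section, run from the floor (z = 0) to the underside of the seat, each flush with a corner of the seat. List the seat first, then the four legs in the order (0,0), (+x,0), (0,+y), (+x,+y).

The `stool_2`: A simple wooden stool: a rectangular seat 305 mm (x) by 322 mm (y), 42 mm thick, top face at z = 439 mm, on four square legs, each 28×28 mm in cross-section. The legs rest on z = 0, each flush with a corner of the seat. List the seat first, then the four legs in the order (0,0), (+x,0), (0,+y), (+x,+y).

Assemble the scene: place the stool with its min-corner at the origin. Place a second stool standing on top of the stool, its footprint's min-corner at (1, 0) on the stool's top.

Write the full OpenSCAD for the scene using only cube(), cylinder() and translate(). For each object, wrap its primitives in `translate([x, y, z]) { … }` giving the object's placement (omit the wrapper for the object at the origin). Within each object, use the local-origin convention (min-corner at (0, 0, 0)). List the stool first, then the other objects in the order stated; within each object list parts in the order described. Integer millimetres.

translate([0, 0, 386]) cube([307, 333, 32]);
cube([48, 48, 386]);
translate([259, 0, 0]) cube([48, 48, 386]);
translate([0, 285, 0]) cube([48, 48, 386]);
translate([259, 285, 0]) cube([48, 48, 386]);
translate([1, 0, 418]) {
  translate([0, 0, 397]) cube([305, 322, 42]);
  cube([28, 28, 397]);
  translate([277, 0, 0]) cube([28, 28, 397]);
  translate([0, 294, 0]) cube([28, 28, 397]);
  translate([277, 294, 0]) cube([28, 28, 397]);
}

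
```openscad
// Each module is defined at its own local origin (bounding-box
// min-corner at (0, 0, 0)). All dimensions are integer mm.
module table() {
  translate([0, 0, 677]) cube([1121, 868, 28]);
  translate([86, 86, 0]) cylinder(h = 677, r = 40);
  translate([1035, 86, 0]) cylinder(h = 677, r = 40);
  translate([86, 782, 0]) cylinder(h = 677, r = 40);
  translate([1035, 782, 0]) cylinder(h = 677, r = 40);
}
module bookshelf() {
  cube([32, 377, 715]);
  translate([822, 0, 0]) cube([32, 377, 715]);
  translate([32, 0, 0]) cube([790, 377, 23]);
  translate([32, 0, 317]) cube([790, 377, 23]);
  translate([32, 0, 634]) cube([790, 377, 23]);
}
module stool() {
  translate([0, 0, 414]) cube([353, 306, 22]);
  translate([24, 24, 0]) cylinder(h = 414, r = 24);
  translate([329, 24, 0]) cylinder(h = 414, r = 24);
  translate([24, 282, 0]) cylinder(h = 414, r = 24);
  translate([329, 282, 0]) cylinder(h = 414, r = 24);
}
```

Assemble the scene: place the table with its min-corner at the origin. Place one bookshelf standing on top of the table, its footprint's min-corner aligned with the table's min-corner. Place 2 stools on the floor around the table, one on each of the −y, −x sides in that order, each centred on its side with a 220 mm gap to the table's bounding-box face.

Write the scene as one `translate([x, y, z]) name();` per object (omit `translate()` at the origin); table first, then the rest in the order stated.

table();
translate([0, 0, 705]) bookshelf();
translate([384, -526, 0]) stool();
translate([-573, 281, 0]) stool();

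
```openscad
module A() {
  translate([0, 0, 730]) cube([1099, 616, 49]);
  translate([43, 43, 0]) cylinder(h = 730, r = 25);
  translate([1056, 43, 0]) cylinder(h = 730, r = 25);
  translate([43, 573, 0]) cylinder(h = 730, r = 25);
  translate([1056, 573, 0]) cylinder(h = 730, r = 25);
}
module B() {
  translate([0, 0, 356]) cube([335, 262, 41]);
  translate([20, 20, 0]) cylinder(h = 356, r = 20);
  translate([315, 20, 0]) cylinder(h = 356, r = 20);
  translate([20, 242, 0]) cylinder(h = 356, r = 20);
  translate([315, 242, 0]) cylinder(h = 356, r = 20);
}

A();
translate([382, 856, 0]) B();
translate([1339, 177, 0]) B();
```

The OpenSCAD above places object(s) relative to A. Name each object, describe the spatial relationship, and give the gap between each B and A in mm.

Each stool's nearest face is 240 mm from the table's bounding box.

A is a table. B is a stool. Two stools sit around the table at the +y, +x sides. The gap between each stool and the table is 240 mm.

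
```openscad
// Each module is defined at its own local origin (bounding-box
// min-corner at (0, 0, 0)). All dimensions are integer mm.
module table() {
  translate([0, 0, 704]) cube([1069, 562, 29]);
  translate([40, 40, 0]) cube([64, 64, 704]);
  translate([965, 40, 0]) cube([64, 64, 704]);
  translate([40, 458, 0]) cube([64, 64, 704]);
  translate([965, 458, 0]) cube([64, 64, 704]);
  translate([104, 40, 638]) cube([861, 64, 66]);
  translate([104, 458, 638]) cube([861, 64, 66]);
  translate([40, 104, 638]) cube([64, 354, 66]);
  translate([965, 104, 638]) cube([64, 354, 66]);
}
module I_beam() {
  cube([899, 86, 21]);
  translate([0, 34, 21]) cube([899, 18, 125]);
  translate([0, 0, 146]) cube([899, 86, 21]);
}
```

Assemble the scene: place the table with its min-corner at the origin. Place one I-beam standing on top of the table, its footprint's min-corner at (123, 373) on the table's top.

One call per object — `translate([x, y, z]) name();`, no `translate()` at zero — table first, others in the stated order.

table();
translate([123, 373, 733]) I_beam();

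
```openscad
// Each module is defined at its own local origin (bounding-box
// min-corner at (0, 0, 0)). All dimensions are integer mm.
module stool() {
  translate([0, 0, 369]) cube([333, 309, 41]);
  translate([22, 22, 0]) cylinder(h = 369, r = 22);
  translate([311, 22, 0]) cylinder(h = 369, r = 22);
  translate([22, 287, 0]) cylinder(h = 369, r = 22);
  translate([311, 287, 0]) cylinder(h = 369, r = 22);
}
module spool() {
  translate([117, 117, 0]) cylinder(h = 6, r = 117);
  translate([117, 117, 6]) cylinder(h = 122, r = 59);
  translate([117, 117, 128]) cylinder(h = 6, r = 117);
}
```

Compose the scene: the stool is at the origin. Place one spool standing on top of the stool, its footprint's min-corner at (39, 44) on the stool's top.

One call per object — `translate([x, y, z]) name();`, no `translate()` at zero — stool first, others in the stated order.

stool();
translate([39, 44, 410]) spool();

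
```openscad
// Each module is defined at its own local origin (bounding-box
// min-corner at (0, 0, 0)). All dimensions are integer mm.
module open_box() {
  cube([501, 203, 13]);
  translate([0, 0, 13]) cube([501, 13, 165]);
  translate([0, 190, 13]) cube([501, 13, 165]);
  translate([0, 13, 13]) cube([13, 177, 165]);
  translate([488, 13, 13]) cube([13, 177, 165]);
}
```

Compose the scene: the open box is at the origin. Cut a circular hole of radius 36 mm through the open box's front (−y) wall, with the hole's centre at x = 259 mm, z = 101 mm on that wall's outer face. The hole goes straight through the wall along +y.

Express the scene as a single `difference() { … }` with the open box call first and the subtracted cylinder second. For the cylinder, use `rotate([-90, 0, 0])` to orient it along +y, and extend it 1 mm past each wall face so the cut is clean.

difference() {
  open_box();
  translate([259, -1, 101]) rotate([-90, 0, 0]) cylinder(h = 15, r = 36);
}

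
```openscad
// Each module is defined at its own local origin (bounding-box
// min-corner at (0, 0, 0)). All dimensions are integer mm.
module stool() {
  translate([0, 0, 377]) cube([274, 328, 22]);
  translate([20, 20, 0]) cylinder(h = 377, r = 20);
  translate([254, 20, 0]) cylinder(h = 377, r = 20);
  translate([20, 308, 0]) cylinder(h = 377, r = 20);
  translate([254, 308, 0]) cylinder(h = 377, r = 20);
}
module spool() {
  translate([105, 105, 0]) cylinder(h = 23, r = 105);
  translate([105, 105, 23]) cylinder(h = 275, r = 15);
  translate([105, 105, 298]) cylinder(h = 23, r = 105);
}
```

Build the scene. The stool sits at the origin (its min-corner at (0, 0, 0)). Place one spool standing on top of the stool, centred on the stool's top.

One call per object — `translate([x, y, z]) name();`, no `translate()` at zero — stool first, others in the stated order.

stool();
translate([32, 59, 399]) spool();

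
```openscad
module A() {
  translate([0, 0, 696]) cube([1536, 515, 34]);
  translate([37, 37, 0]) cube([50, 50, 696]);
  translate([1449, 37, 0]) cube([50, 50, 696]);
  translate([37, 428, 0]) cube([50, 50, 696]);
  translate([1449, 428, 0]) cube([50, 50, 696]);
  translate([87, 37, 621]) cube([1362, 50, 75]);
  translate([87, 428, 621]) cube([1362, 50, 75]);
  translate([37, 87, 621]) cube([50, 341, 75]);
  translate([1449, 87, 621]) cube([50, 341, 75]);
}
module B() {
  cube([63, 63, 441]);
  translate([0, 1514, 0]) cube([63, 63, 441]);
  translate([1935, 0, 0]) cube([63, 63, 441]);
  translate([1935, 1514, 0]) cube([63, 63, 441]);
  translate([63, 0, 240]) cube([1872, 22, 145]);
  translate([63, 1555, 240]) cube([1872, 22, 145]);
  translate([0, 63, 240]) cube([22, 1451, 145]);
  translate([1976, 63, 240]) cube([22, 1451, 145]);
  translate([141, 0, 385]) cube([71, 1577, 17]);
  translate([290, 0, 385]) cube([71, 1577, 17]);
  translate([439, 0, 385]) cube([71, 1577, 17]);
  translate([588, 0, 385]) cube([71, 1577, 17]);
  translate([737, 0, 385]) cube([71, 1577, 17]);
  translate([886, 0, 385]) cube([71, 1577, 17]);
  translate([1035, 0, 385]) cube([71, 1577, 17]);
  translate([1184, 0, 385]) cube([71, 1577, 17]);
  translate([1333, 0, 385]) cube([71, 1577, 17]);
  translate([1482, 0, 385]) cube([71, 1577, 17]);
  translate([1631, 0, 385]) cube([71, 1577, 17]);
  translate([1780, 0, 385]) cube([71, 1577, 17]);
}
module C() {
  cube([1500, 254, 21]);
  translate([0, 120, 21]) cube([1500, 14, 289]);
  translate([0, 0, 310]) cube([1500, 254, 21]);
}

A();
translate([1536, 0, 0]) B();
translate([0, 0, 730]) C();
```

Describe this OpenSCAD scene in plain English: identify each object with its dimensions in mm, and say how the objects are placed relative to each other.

A is a rectangular dining table. The top is 1536×515×34 mm with its upper surface at z = 730 mm. It stands on four 50×50 mm square legs, each inset 37 mm from the nearest pair of top edges, running from the floor to the underside of the top. Four apron rails, 50 mm thick and 75 mm tall, run between adjacent legs with their top edges flush with the underside of the top and their outer faces flush with the legs' outer faces.

B is a bed frame 1998 mm long (x) by 1577 mm wide (y). Four 63×63 mm corner posts, 441 mm tall, at the corners of the footprint. Four rails of 22 mm thickness and 145 mm height run between adjacent posts with their undersides at z = 240 mm, their outer faces flush with the outside of the frame (the two x-running rails run between the posts' inner faces; the two y-running rails run between the posts' inner faces). 12 slats, each 71 mm wide (x) and 17 mm thick, lie across the top of the two x-running rails, running the full 1577 mm width of the frame in y; the slats are evenly spaced along x between the inner faces of the end posts with equal gaps (rounded down to the nearest mm) at the −x end and between each pair — any rounding remainder accumulates at the +x end.

C is an I-beam lying along x, 1500 mm long. Overall section height 331 mm. Two flanges 254 mm wide (y) and 21 mm thick, one on the floor and one at the top; a web 14 mm thick runs between them, centred on the flange width.

The bed frame is against the table's +x side, with their −y faces flush. The I-beam is on top of the table.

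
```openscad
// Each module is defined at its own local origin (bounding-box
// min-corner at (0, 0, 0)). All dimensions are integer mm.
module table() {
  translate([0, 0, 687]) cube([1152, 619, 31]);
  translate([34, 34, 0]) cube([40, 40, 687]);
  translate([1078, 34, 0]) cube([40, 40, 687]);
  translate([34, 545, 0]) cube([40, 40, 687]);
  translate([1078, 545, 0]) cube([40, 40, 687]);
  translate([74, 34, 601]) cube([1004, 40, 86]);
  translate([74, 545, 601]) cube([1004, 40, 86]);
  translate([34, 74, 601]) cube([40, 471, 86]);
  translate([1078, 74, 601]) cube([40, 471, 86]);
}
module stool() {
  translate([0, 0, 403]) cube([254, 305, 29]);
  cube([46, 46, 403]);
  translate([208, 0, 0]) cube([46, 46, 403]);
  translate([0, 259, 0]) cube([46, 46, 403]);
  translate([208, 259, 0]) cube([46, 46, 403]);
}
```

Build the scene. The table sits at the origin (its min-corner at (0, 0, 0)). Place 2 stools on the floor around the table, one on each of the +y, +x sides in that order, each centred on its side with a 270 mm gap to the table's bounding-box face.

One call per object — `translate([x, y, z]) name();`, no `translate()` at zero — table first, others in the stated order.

table();
translate([449, 889, 0]) stool();
translate([1422, 157, 0]) stool();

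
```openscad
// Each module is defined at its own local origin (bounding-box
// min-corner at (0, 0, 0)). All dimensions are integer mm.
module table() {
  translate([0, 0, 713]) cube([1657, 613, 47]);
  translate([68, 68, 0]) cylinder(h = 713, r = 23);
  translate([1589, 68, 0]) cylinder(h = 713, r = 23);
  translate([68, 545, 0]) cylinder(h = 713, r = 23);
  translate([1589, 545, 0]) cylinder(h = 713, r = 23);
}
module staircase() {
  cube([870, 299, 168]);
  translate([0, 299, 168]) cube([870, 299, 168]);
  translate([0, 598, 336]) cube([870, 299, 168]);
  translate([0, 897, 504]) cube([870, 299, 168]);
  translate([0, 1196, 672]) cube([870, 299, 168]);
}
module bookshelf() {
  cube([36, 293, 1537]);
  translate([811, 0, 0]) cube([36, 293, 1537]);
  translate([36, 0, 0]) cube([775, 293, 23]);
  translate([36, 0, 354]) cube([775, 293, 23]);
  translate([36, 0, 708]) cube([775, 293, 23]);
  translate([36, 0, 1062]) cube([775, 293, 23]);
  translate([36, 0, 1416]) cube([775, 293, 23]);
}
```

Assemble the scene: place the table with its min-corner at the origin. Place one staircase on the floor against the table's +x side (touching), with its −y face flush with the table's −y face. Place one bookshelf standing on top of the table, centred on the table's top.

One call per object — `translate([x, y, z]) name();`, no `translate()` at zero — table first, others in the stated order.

table();
translate([1657, 0, 0]) staircase();
translate([405, 160, 760]) bookshelf();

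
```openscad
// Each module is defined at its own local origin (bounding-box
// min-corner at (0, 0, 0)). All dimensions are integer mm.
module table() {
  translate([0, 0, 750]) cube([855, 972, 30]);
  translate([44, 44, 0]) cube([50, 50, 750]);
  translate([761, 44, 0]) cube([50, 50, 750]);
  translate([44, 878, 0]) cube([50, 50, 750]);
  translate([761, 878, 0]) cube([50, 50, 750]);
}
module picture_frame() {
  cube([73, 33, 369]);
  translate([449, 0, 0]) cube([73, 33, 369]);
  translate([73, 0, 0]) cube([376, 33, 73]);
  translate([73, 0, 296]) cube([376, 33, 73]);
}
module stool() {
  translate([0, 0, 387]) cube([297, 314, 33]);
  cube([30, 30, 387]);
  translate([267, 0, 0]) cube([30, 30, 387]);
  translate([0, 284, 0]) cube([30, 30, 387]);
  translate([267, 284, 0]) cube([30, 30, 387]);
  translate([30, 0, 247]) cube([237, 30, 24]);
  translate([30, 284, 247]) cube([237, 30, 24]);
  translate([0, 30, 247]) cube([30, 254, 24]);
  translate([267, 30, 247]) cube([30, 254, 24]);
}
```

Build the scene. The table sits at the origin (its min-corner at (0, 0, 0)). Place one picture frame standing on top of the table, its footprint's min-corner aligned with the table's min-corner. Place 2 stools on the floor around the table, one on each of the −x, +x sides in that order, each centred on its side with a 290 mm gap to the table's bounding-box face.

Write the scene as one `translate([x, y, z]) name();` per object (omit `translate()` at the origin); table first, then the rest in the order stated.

table();
translate([0, 0, 780]) picture_frame();
translate([-587, 329, 0]) stool();
translate([1145, 329, 0]) stool();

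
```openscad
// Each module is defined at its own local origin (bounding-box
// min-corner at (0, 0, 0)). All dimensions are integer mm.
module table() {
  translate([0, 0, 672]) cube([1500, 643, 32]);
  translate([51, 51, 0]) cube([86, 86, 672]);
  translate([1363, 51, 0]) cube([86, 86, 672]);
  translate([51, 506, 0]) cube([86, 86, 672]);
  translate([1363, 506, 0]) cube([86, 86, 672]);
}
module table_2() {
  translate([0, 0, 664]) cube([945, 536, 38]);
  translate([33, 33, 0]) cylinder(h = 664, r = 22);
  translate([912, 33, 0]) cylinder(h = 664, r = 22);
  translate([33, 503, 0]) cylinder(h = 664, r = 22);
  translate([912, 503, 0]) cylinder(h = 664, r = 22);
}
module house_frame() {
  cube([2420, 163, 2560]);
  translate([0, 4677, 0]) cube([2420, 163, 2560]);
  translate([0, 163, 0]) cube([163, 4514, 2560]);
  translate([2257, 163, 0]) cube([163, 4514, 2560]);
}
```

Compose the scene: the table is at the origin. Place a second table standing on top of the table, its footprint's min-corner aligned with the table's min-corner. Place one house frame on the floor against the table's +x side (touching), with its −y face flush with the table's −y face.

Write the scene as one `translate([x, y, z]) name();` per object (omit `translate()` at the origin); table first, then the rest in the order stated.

table();
translate([0, 0, 704]) table_2();
translate([1500, 0, 0]) house_frame();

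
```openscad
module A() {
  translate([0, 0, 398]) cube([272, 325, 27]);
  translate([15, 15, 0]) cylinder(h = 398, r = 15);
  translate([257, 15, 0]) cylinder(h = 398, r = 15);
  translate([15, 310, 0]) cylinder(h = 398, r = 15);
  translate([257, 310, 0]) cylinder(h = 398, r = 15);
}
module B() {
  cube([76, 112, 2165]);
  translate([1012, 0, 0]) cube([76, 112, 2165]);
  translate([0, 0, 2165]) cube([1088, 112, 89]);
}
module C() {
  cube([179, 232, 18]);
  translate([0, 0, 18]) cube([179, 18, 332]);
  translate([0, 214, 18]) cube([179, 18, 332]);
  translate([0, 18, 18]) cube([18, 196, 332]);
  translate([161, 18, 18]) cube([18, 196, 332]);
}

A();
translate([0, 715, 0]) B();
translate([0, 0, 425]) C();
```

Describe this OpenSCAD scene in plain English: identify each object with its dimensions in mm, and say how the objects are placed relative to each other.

A is a simple wooden stool: a rectangular seat 272 mm (x) by 325 mm (y), 27 mm thick, top face at z = 425 mm, on four round legs, each 30 mm in diameter. The legs rest on z = 0, each leg's axis is inset half a diameter from the nearest pair of seat edges (so the leg's bounding box is flush with the corner).

B is a rectangular door frame: two vertical jambs of 76×112 mm section, 2165 mm tall, with a clear opening 936 mm wide between their inner faces. A header 89 mm tall and 112 mm deep lies on top of the jambs and spans the full outside width.

C is an open-topped rectangular box: outside dimensions 179×232×350 mm, with a uniform wall and base thickness of 18 mm. The base is a full 179×232 slab on the floor; four walls sit on top of the base. The front and back walls (the −y and +y sides) span the full width; the two side walls fit between them.

The door frame is on the floor beside the stool on its +y side. The open box is on top of the stool.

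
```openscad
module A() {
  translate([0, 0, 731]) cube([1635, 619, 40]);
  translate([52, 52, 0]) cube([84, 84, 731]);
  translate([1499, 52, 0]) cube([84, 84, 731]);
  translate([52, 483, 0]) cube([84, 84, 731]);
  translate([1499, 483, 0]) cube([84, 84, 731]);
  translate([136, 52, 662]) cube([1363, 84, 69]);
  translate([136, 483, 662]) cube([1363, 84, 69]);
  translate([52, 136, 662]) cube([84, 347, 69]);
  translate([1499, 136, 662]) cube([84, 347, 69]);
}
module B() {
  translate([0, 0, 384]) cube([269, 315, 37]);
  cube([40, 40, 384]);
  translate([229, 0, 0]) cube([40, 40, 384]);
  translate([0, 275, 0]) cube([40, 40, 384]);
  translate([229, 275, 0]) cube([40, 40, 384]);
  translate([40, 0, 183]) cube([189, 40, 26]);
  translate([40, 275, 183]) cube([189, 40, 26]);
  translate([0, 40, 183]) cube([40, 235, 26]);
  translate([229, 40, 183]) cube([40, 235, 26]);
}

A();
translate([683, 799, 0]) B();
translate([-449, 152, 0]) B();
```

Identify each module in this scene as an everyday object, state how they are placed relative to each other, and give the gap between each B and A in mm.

Each stool's nearest face is 180 mm from the table's bounding box.

A is a table. B is a stool. Two stools sit around the table at the +y, −x sides. The gap between each stool and the table is 180 mm.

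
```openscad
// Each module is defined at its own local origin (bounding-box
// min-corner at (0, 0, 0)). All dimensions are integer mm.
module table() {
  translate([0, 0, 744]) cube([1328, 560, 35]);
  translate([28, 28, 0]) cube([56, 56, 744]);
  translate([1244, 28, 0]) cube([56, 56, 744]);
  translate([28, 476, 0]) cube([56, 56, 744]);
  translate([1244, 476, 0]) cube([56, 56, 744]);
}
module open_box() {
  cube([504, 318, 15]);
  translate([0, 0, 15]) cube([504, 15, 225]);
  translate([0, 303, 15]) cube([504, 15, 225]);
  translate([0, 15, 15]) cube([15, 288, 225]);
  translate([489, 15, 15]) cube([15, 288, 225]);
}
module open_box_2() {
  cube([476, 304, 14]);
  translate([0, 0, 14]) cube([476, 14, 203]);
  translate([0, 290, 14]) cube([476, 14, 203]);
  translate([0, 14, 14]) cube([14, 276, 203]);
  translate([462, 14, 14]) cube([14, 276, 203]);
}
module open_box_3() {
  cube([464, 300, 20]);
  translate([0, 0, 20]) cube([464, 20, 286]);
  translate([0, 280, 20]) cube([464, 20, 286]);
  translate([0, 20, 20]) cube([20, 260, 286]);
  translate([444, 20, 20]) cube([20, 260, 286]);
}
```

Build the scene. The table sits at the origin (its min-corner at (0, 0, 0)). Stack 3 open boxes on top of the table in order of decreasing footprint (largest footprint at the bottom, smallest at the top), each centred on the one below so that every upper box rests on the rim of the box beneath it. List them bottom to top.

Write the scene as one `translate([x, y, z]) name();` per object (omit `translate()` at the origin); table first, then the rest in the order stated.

table();
translate([412, 121, 779]) open_box();
translate([426, 128, 1019]) open_box_2();
translate([432, 130, 1236]) open_box_3();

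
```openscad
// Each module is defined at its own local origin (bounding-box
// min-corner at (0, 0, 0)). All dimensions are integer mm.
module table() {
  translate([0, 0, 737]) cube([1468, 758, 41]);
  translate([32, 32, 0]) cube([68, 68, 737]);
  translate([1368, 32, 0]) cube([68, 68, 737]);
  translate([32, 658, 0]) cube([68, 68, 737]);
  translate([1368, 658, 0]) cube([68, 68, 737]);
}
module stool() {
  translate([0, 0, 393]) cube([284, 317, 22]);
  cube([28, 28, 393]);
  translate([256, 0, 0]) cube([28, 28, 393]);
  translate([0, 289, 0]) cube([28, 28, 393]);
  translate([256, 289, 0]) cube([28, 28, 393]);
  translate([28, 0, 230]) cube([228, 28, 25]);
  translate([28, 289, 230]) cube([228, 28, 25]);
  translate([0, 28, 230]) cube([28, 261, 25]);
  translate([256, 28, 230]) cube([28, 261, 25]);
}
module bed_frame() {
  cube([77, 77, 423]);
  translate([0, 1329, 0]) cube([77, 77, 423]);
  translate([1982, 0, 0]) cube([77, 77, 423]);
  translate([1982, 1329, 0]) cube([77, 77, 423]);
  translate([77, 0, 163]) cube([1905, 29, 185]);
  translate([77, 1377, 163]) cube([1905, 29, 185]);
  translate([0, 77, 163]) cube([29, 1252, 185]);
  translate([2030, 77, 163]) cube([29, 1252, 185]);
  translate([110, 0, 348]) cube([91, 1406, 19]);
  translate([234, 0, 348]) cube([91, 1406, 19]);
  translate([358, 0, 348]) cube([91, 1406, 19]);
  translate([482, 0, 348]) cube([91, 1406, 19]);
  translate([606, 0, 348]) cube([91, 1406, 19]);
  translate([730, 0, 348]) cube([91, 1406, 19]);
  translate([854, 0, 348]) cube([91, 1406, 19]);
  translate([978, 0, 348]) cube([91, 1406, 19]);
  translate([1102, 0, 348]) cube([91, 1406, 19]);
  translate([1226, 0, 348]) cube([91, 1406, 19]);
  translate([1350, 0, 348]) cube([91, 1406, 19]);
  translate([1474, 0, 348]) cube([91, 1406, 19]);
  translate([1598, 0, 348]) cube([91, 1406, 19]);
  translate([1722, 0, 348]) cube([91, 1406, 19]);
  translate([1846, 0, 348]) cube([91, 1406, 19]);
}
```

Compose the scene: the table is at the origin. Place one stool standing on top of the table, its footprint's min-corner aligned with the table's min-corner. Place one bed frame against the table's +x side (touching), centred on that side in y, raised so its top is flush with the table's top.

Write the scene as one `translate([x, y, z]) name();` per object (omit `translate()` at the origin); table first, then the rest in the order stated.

table();
translate([0, 0, 778]) stool();
translate([1468, -324, 355]) bed_frame();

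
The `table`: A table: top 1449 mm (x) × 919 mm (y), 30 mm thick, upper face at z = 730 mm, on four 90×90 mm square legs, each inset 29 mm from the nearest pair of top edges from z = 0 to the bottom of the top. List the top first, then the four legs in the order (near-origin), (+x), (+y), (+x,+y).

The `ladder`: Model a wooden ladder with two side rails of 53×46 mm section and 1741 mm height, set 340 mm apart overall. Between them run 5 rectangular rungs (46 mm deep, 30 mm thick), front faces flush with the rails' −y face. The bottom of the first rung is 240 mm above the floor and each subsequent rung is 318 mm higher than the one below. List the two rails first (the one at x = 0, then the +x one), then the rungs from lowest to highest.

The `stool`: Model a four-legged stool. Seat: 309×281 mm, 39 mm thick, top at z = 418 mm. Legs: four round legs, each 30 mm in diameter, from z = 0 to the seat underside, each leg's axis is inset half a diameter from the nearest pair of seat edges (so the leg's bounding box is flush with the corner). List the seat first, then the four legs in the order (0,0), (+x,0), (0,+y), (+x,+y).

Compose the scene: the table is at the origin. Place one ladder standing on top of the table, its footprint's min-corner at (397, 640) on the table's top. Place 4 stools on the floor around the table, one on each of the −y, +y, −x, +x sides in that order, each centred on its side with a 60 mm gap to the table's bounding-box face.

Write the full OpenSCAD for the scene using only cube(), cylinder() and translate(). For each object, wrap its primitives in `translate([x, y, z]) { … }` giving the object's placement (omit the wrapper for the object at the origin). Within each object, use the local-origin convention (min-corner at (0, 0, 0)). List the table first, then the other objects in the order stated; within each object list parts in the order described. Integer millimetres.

translate([0, 0, 700]) cube([1449, 919, 30]);
translate([29, 29, 0]) cube([90, 90, 700]);
translate([1330, 29, 0]) cube([90, 90, 700]);
translate([29, 800, 0]) cube([90, 90, 700]);
translate([1330, 800, 0]) cube([90, 90, 700]);
translate([397, 640, 730]) {
  cube([53, 46, 1741]);
  translate([287, 0, 0]) cube([53, 46, 1741]);
  translate([53, 0, 240]) cube([234, 46, 30]);
  translate([53, 0, 558]) cube([234, 46, 30]);
  translate([53, 0, 876]) cube([234, 46, 30]);
  translate([53, 0, 1194]) cube([234, 46, 30]);
  translate([53, 0, 1512]) cube([234, 46, 30]);
}
translate([570, -341, 0]) {
  translate([0, 0, 379]) cube([309, 281, 39]);
  translate([15, 15, 0]) cylinder(h = 379, r = 15);
  translate([294, 15, 0]) cylinder(h = 379, r = 15);
  translate([15, 266, 0]) cylinder(h = 379, r = 15);
  translate([294, 266, 0]) cylinder(h = 379, r = 15);
}
translate([570, 979, 0]) {
  translate([0, 0, 379]) cube([309, 281, 39]);
  translate([15, 15, 0]) cylinder(h = 379, r = 15);
  translate([294, 15, 0]) cylinder(h = 379, r = 15);
  translate([15, 266, 0]) cylinder(h = 379, r = 15);
  translate([294, 266, 0]) cylinder(h = 379, r = 15);
}
translate([-369, 319, 0]) {
  translate([0, 0, 379]) cube([309, 281, 39]);
  translate([15, 15, 0]) cylinder(h = 379, r = 15);
  translate([294, 15, 0]) cylinder(h = 379, r = 15);
  translate([15, 266, 0]) cylinder(h = 379, r = 15);
  translate([294, 266, 0]) cylinder(h = 379, r = 15);
}
translate([1509, 319, 0]) {
  translate([0, 0, 379]) cube([309, 281, 39]);
  translate([15, 15, 0]) cylinder(h = 379, r = 15);
  translate([294, 15, 0]) cylinder(h = 379, r = 15);
  translate([15, 266, 0]) cylinder(h = 379, r = 15);
  translate([294, 266, 0]) cylinder(h = 379, r = 15);
}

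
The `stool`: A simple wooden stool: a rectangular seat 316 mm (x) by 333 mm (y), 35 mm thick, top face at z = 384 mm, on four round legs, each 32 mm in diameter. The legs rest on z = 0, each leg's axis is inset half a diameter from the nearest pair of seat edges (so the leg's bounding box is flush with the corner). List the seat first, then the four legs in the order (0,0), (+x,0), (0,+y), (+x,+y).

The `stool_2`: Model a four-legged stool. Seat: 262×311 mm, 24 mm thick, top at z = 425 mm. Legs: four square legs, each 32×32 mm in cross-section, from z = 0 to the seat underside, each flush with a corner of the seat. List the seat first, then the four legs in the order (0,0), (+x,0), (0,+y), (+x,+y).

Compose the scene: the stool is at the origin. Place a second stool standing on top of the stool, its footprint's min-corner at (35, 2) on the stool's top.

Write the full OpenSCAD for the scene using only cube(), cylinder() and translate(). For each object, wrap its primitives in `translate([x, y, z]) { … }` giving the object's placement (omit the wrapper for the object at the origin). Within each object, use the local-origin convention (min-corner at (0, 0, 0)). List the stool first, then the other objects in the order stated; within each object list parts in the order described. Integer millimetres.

translate([0, 0, 349]) cube([316, 333, 35]);
translate([16, 16, 0]) cylinder(h = 349, r = 16);
translate([300, 16, 0]) cylinder(h = 349, r = 16);
translate([16, 317, 0]) cylinder(h = 349, r = 16);
translate([300, 317, 0]) cylinder(h = 349, r = 16);
translate([35, 2, 384]) {
  translate([0, 0, 401]) cube([262, 311, 24]);
  cube([32, 32, 401]);
  translate([230, 0, 0]) cube([32, 32, 401]);
  translate([0, 279, 0]) cube([32, 32, 401]);
  translate([230, 279, 0]) cube([32, 32, 401]);
}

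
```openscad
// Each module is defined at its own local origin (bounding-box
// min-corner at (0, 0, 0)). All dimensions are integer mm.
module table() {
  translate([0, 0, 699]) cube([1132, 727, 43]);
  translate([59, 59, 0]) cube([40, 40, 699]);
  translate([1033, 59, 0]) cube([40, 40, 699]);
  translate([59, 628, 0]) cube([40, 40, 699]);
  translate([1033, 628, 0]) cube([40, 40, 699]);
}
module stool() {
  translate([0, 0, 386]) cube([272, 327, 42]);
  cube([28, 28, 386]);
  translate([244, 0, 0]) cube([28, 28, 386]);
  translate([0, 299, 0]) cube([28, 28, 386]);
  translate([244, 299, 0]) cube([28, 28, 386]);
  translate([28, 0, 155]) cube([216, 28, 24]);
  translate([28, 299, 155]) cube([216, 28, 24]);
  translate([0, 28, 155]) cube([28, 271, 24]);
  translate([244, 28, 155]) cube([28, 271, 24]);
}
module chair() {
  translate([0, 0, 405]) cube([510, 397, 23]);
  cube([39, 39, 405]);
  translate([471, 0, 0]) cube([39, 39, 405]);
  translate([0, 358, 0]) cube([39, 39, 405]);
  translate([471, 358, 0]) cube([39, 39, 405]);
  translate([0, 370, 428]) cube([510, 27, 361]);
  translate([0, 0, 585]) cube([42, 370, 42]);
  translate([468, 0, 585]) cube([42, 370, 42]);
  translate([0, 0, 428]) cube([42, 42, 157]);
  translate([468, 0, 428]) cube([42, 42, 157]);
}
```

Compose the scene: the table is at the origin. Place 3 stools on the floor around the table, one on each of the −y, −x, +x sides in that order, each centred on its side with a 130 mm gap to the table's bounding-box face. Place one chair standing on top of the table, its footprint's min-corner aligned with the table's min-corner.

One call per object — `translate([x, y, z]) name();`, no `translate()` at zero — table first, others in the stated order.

table();
translate([430, -457, 0]) stool();
translate([-402, 200, 0]) stool();
translate([1262, 200, 0]) stool();
translate([0, 0, 742]) chair();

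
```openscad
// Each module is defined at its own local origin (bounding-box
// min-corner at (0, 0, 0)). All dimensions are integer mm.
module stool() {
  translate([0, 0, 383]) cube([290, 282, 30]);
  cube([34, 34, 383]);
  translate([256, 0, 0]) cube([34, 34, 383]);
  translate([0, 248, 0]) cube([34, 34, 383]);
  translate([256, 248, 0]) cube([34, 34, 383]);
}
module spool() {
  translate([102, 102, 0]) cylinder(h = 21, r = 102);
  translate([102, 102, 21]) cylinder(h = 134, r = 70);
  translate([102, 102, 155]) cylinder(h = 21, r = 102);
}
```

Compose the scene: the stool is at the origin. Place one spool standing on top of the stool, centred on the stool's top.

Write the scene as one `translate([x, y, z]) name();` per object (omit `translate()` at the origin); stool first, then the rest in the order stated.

stool();
translate([43, 39, 413]) spool();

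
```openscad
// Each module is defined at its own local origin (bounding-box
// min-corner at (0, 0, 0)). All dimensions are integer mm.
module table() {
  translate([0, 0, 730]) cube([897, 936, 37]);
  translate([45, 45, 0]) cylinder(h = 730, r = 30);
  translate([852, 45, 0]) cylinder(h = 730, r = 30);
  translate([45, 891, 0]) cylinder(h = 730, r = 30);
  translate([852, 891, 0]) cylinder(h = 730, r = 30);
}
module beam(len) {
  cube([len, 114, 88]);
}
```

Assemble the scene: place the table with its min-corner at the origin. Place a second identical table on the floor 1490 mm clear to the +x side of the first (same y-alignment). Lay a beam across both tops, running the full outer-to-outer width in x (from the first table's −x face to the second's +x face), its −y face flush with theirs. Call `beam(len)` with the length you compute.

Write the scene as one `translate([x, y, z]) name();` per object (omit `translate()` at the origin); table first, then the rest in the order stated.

table();
translate([2387, 0, 0]) table();
translate([0, 0, 767]) beam(3284);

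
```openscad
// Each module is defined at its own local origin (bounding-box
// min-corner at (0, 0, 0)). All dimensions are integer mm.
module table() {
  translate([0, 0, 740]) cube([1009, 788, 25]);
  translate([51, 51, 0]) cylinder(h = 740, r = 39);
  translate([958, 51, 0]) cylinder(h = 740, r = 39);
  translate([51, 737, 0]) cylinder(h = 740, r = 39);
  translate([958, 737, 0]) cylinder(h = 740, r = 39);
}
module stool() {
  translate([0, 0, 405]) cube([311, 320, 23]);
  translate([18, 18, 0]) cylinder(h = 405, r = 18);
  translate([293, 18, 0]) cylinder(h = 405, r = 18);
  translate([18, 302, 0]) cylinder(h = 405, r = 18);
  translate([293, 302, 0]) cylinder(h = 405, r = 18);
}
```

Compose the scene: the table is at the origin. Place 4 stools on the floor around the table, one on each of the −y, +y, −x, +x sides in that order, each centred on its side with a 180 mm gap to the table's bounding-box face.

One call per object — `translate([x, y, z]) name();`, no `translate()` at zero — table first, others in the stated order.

table();
translate([349, -500, 0]) stool();
translate([349, 968, 0]) stool();
translate([-491, 234, 0]) stool();
translate([1189, 234, 0]) stool();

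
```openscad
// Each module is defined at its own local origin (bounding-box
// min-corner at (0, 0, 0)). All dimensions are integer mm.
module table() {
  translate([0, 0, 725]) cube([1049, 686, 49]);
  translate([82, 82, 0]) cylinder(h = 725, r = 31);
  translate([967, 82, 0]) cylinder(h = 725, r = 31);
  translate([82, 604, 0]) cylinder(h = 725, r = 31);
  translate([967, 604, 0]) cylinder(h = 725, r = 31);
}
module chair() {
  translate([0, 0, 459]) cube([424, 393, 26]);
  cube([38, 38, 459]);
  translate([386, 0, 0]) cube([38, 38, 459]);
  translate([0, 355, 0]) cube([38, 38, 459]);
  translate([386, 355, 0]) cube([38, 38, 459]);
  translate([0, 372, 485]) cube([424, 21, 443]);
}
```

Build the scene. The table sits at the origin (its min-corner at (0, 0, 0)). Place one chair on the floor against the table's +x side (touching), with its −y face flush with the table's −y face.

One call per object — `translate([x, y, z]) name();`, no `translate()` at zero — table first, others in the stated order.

table();
translate([1049, 0, 0]) chair();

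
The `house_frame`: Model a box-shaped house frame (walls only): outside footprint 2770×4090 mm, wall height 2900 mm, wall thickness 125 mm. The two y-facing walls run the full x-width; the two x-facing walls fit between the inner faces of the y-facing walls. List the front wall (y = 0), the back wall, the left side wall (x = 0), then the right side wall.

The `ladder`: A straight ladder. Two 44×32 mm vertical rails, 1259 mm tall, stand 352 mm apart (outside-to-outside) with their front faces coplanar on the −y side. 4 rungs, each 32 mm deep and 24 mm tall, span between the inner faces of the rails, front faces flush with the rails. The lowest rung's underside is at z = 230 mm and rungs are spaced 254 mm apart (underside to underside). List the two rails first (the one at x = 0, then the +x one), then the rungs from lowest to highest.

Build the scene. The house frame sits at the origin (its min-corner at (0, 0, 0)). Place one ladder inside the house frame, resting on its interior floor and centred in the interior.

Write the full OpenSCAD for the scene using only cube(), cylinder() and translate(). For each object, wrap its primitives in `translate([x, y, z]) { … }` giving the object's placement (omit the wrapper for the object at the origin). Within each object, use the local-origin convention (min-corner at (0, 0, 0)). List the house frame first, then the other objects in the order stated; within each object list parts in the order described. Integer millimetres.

cube([2770, 125, 2900]);
translate([0, 3965, 0]) cube([2770, 125, 2900]);
translate([0, 125, 0]) cube([125, 3840, 2900]);
translate([2645, 125, 0]) cube([125, 3840, 2900]);
translate([1209, 2029, 0]) {
  cube([44, 32, 1259]);
  translate([308, 0, 0]) cube([44, 32, 1259]);
  translate([44, 0, 230]) cube([264, 32, 24]);
  translate([44, 0, 484]) cube([264, 32, 24]);
  translate([44, 0, 738]) cube([264, 32, 24]);
  translate([44, 0, 992]) cube([264, 32, 24]);
}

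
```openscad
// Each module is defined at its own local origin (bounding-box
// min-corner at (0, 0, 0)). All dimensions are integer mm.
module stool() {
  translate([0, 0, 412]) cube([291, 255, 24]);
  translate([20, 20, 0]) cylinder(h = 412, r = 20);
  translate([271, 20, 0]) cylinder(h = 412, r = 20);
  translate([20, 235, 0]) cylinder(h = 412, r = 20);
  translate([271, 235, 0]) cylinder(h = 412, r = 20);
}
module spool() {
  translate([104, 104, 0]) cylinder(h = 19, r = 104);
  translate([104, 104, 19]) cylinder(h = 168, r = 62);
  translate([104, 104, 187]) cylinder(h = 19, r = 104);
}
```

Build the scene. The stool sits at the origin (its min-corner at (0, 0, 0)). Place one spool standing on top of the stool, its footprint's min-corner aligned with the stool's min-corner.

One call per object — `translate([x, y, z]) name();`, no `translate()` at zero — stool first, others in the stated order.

stool();
translate([0, 0, 436]) spool();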